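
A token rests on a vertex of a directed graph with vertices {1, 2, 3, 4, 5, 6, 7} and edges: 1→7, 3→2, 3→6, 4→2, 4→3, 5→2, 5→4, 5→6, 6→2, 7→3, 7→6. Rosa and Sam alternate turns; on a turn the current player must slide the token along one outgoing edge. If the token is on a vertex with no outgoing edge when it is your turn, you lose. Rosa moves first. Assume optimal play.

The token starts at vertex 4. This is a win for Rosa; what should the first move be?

Move to 2.

Classify positions by backward induction: terminal positions (no move available) are L. From any other position, the mover wins iff some move reaches an L.
Every edge goes from a vertex to one that appears earlier in the order 2, 6, 3, 4, 7, 5, 1, so processing vertices in that order labels each vertex after all of its successors.
2: no outgoing edge → L
6: W (go to 2, an L position)
3: W (go to 2, an L position)
4: W (go to 2, an L position)
7: L (options 3(W), 6(W) are all W)
5: W (go to 2, an L position)
1: W (go to 7, an L position)
From 4, the L positions reachable in one move are: 2.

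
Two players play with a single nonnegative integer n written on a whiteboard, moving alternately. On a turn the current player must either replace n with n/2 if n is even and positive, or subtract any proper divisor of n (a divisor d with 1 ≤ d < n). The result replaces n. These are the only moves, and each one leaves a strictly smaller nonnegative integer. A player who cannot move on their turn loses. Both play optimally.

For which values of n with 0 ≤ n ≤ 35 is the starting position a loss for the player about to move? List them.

Build the W/L table. Terminal = L. A non-terminal position is W if it has a move to some L; otherwise it is L.
n=0: no move → L
n=1: no move → L
n=2: can move to 1, which is L ⇒ W
n=3: the only move is to 2(W), a W ⇒ L
n=4: can move to 3, which is L ⇒ W
n=5: the only move is to 4(W), a W ⇒ L
n=6: can move to 3, which is L ⇒ W
n=7: the only move is to 6(W), a W ⇒ L
n=8: can move to 7, which is L ⇒ W
n=9: moves to 6(W), 8(W); every one is W ⇒ L
n=10: can move to 5, which is L ⇒ W
n=11: the only move is to 10(W), a W ⇒ L
n=12: can move to 9, which is L ⇒ W
n=13: the only move is to 12(W), a W ⇒ L
n=14: can move to 7, which is L ⇒ W
n=15: moves to 10(W), 12(W), 14(W); every one is W ⇒ L
n=16: can move to 15, which is L ⇒ W
n=17: the only move is to 16(W), a W ⇒ L
n=18: can move to 9, which is L ⇒ W
n=19: the only move is to 18(W), a W ⇒ L
n=20: can move to 15, which is L ⇒ W
n=21: moves to 14(W), 18(W), 20(W); every one is W ⇒ L
n=22: can move to 11, which is L ⇒ W
n=23: the only move is to 22(W), a W ⇒ L
n=24: can move to 21, which is L ⇒ W
n=25: moves to 20(W), 24(W); every one is W ⇒ L
n=26: can move to 13, which is L ⇒ W
n=27: moves to 18(W), 24(W), 26(W); every one is W ⇒ L
n=28: can move to 21, which is L ⇒ W
n=29: the only move is to 28(W), a W ⇒ L
n=30: can move to 15, which is L ⇒ W
n=31: the only move is to 30(W), a W ⇒ L
n=32: can move to 31, which is L ⇒ W
n=33: moves to 22(W), 30(W), 32(W); every one is W ⇒ L
n=34: can move to 17, which is L ⇒ W
n=35: moves to 28(W), 30(W), 34(W); every one is W ⇒ L
Reading off the rows marked L gives the requested list; there are 19 such values of n.

0, 1, 3, 5, 7, 9, 11, 13, 15, 17, 19, 21, 23, 25, 27, 29, 31, 33, 35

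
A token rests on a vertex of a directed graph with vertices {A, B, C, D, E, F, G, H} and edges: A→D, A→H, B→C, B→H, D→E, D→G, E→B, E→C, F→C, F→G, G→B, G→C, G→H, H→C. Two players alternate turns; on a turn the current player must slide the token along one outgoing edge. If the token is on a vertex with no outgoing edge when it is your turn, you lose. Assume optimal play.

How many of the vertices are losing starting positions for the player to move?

2

Work bottom-up. With no move the player to move loses. Otherwise the position is W if at least one move leads to an L position for the opponent, and L if every move leads to a W.
Every edge goes from a vertex to one that appears earlier in the order C, H, B, G, E, F, D, A, so processing vertices in that order labels each vertex after all of its successors.
C: no outgoing edge → L
H: →C(L), so W
B: →C(L), so W
G: →C(L), so W
E: →C(L), so W
F: →C(L), so W
D: →E(W), G(W) — all W, so L
A: →D(L), so W
The L vertices are C, D; that is 2 in all.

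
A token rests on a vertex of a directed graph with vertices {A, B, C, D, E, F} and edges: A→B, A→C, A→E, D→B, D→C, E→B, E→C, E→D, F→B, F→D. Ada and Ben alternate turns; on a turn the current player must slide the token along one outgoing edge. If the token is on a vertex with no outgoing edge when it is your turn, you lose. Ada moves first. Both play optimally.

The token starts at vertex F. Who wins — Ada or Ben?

Ada wins.

Positions with no move are L. A position that does have a move is losing for the player to move precisely when every available move leads to a winning position for the opponent. Fill in the labels:
Every edge goes from a vertex to one that appears earlier in the order B, C, D, F, E, A, so processing vertices in that order labels each vertex after all of its successors.
B: no outgoing edge → L
C: no outgoing edge → L
D: reaches L-position C → W
F: reaches L-position B → W
E: reaches L-position C → W
A: reaches L-position C → W
The starting position F is W: Ada should move to B, handing over an L position.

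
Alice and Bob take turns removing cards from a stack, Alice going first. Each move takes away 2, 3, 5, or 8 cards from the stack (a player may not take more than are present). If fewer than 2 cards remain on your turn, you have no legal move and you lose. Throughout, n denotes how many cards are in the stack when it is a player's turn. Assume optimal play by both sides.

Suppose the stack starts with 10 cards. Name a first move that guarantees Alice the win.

Remove 3, leaving 7.

Positions with no move are L. A position that does have a move is losing for the player to move precisely when every available move leads to a winning position for the opponent. Fill in the labels:
n=0: no move → L
n=1: no move → L
n=2: →0(L), so W
n=3: →1(L), so W
n=4: →1(L), so W
n=5: →0(L), so W
n=6: →1(L), so W
n=7: →5(W), 4(W), 2(W) — all W, so L
n=8: →0(L), so W
n=9: →7(L), so W
n=10: →7(L), so W
From 10, the L positions reachable in one move are: 7.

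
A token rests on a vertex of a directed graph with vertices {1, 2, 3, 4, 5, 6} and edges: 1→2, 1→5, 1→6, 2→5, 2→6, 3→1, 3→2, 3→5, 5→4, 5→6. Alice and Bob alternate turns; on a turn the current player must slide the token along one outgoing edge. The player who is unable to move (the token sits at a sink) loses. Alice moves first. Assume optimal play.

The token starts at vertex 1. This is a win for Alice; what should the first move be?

Build the W/L table. Terminal = L. A non-terminal position is W if it has a move to some L; otherwise it is L.
Every edge goes from a vertex to one that appears earlier in the order 4, 6, 5, 2, 1, 3, so processing vertices in that order labels each vertex after all of its successors.
4: no outgoing edge → L
6: no outgoing edge → L
5: W (go to 6, an L position)
2: W (go to 6, an L position)
1: W (go to 6, an L position)
3: L (options 1(W), 2(W), 5(W) are all W)
From 1, the L positions reachable in one move are: 6.

Move to 6.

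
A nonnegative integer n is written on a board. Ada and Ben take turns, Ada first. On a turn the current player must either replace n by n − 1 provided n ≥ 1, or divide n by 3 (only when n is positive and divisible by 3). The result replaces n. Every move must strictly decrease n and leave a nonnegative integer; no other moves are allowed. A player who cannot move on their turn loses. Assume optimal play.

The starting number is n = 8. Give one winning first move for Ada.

Classify positions by backward induction: terminal positions (no move available) are L. From any other position, the mover wins iff some move reaches an L.
n=0: no move → L
n=1: can move to 0, which is L ⇒ W
n=2: the only move is to 1(W), a W ⇒ L
n=3: can move to 2, which is L ⇒ W
n=4: the only move is to 3(W), a W ⇒ L
n=5: can move to 4, which is L ⇒ W
n=6: can move to 2, which is L ⇒ W
n=7: the only move is to 6(W), a W ⇒ L
n=8: can move to 7, which is L ⇒ W
From 8, the L positions reachable in one move are: 7.

Move to 7.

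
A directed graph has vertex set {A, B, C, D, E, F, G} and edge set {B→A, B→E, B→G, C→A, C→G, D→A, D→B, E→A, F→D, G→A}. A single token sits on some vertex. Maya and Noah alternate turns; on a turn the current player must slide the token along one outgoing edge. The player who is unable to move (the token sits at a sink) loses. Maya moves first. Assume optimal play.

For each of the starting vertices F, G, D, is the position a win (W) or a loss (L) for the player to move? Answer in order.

F: L, G: W, D: W

Build the W/L table. Terminal = L. A non-terminal position is W if it has a move to some L; otherwise it is L.
Every edge goes from a vertex to one that appears earlier in the order A, E, G, B, D, C, F, so processing vertices in that order labels each vertex after all of its successors.
A: no outgoing edge → L
E: W (go to A, an L position)
G: W (go to A, an L position)
B: W (go to A, an L position)
D: W (go to A, an L position)
C: W (go to A, an L position)
F: L (sole option D(W) is W)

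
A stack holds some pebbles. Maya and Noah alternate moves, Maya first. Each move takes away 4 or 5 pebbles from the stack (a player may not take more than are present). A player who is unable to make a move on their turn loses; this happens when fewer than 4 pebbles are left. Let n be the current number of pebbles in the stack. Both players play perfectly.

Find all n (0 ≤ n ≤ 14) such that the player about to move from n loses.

0, 1, 2, 3, 9, 10, 11, 12

Work bottom-up. With no move the player to move loses. Otherwise the position is W if at least one move leads to an L position for the opponent, and L if every move leads to a W.
n=0: no move → L
n=1: no move → L
n=2: no move → L
n=3: no move → L
n=4: →0(L), so W
n=5: →1(L), so W
n=6: →2(L), so W
n=7: →3(L), so W
n=8: →3(L), so W
n=9: →5(W), 4(W) — all W, so L
n=10: →6(W), 5(W) — all W, so L
n=11: →7(W), 6(W) — all W, so L
n=12: →8(W), 7(W) — all W, so L
n=13: →9(L), so W
n=14: →10(L), so W
Reading off the rows marked L gives the requested list; there are 8 such values of n.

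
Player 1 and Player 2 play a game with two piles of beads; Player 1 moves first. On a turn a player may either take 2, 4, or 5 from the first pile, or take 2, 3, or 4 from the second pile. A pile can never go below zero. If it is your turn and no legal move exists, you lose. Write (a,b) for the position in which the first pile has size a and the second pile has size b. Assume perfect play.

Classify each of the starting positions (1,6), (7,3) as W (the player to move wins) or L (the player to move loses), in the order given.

Use the standard recursion: the mover loses at a terminal position; elsewhere, the mover wins exactly when some move hands the opponent an L position.
No move ever increases a pile, so every position that can arise here has a ≤ 7 and b ≤ 6; it is enough to label the cells with 0 ≤ a ≤ 7 and 0 ≤ b ≤ 6.
Every move lowers a or b (never raises either), so fill the grid row by row in increasing a, and left to right within a row: each cell's successors are then already labelled.
      b=0  b=1  b=2  b=3  b=4  b=5  b=6
a=0:    L    L    W    W    W    W    L
a=1:    L    L    W    W    W    W    L
a=2:    W    W    L    L    W    W    W
a=3:    W    W    L    L    W    W    W
a=4:    W    W    W    W    L    L    W
a=5:    W    W    W    W    L    L    W
a=6:    W    W    W    W    W    W    W
a=7:    L    L    W    W    W    W    L
Cells with no legal move (terminal, hence L): (0,0), (0,1), (1,0), (1,1).
The remaining L cells, each justified by listing all of its moves:
(0,6): L (options (0,4)(W), (0,3)(W), (0,2)(W) are all W)
(1,6): L (options (1,4)(W), (1,3)(W), (1,2)(W) are all W)
(2,2): L (options (0,2)(W), (2,0)(W) are all W)
(2,3): L (options (0,3)(W), (2,1)(W), (2,0)(W) are all W)
(3,2): L (options (1,2)(W), (3,0)(W) are all W)
(3,3): L (options (1,3)(W), (3,1)(W), (3,0)(W) are all W)
(4,4): L (options (2,4)(W), (0,4)(W), (4,2)(W), (4,1)(W), (4,0)(W) are all W)
(4,5): L (options (2,5)(W), (0,5)(W), (4,3)(W), (4,2)(W), (4,1)(W) are all W)
(5,4): L (options (3,4)(W), (1,4)(W), (0,4)(W), (5,2)(W), (5,1)(W), (5,0)(W) are all W)
(5,5): L (options (3,5)(W), (1,5)(W), (0,5)(W), (5,3)(W), (5,2)(W), (5,1)(W) are all W)
(7,0): L (options (5,0)(W), (3,0)(W), (2,0)(W) are all W)
(7,1): L (options (5,1)(W), (3,1)(W), (2,1)(W) are all W)
(7,6): L (options (5,6)(W), (3,6)(W), (2,6)(W), (7,4)(W), (7,3)(W), (7,2)(W) are all W)
Every other cell has at least one move into one of the L cells above, so it is W.
(1,6): one of the L cells justified above, so L
(7,3): the move to (3,3) reaches an L cell, so W

(1,6): L, (7,3): W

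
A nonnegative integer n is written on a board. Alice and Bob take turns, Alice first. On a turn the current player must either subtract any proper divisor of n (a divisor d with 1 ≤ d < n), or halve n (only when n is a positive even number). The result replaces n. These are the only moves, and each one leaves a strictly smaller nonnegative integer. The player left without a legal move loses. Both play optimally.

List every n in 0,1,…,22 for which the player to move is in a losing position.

Build the W/L table. Terminal = L. A non-terminal position is W if it has a move to some L; otherwise it is L.
n=0: no move → L
n=1: no move → L
n=2: →1(L), so W
n=3: →2(W) only, which is W, so L
n=4: →3(L), so W
n=5: →4(W) only, which is W, so L
n=6: →3(L), so W
n=7: →6(W) only, which is W, so L
n=8: →7(L), so W
n=9: →6(W), 8(W) — all W, so L
n=10: →5(L), so W
n=11: →10(W) only, which is W, so L
n=12: →9(L), so W
n=13: →12(W) only, which is W, so L
n=14: →7(L), so W
n=15: →10(W), 12(W), 14(W) — all W, so L
n=16: →15(L), so W
n=17: →16(W) only, which is W, so L
n=18: →9(L), so W
n=19: →18(W) only, which is W, so L
n=20: →15(L), so W
n=21: →14(W), 18(W), 20(W) — all W, so L
n=22: →11(L), so W
The losing starting values of n are exactly the entries labelled L in this table (12 of them).

0, 1, 3, 5, 7, 9, 11, 13, 15, 17, 19, 21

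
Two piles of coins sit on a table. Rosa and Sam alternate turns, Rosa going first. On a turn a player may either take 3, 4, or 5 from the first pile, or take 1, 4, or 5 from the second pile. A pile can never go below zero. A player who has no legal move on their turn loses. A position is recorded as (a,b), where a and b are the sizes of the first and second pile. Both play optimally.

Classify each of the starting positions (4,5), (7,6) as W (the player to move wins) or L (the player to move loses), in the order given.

Work bottom-up. With no move the player to move loses. Otherwise the position is W if at least one move leads to an L position for the opponent, and L if every move leads to a W.
No move ever increases a pile, so every position that can arise here has a ≤ 7 and b ≤ 6; it is enough to label the cells with 0 ≤ a ≤ 7 and 0 ≤ b ≤ 6.
Every move lowers a or b (never raises either), so fill the grid row by row in increasing a, and left to right within a row: each cell's successors are then already labelled.
      b=0  b=1  b=2  b=3  b=4  b=5  b=6
a=0:    L    W    L    W    W    W    W
a=1:    L    W    L    W    W    W    W
a=2:    L    W    L    W    W    W    W
a=3:    W    L    W    L    W    W    W
a=4:    W    L    W    L    W    W    W
a=5:    W    L    W    L    W    W    W
a=6:    W    W    W    W    L    W    L
a=7:    W    W    W    W    L    W    L
Cells with no legal move (terminal, hence L): (0,0), (1,0), (2,0).
The remaining L cells, each justified by listing all of its moves:
(0,2): only reaches (0,1)(W), which is W → L
(1,2): only reaches (1,1)(W), which is W → L
(2,2): only reaches (2,1)(W), which is W → L
(3,1): only reaches (0,1)(W), (3,0)(W), all W → L
(3,3): only reaches (0,3)(W), (3,2)(W), all W → L
(4,1): only reaches (1,1)(W), (0,1)(W), (4,0)(W), all W → L
(4,3): only reaches (1,3)(W), (0,3)(W), (4,2)(W), all W → L
(5,1): only reaches (2,1)(W), (1,1)(W), (0,1)(W), (5,0)(W), all W → L
(5,3): only reaches (2,3)(W), (1,3)(W), (0,3)(W), (5,2)(W), all W → L
(6,4): only reaches (3,4)(W), (2,4)(W), (1,4)(W), (6,3)(W), (6,0)(W), all W → L
(6,6): only reaches (3,6)(W), (2,6)(W), (1,6)(W), (6,5)(W), (6,2)(W), (6,1)(W), all W → L
(7,4): only reaches (4,4)(W), (3,4)(W), (2,4)(W), (7,3)(W), (7,0)(W), all W → L
(7,6): only reaches (4,6)(W), (3,6)(W), (2,6)(W), (7,5)(W), (7,2)(W), (7,1)(W), all W → L
Every other cell has at least one move into one of the L cells above, so it is W.
(4,5): the move to (4,1) reaches an L cell, so W
(7,6): one of the L cells justified above, so L

(4,5): W, (7,6): L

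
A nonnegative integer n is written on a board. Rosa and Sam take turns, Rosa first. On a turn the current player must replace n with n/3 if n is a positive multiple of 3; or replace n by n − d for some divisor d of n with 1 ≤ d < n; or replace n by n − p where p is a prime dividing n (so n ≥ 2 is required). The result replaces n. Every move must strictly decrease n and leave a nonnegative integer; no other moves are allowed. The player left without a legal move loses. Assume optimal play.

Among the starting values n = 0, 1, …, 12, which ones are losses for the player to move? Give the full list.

0, 1, 4, 9

Label each position W (a win for the player to move) or L (a loss). A position with no legal move is L; any other position is W exactly when some move reaches an L, and L when every move reaches a W.
n=0: no move → L
n=1: no move → L
n=2: reaches L-position 0 → W
n=3: reaches L-position 0 → W
n=4: only reaches 2(W), 3(W), all W → L
n=5: reaches L-position 0 → W
n=6: reaches L-position 4 → W
n=7: reaches L-position 0 → W
n=8: reaches L-position 4 → W
n=9: only reaches 3(W), 6(W), 8(W), all W → L
n=10: reaches L-position 9 → W
n=11: reaches L-position 0 → W
n=12: reaches L-position 4 → W
The losing starting values of n are exactly the entries labelled L in this table (4 of them).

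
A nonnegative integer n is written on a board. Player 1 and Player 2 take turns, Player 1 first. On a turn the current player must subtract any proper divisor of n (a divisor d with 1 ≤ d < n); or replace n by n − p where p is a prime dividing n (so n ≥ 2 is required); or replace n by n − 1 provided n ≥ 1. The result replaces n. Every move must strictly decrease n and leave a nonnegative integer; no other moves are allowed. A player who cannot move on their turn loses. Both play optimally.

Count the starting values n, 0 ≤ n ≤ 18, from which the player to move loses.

Use the standard recursion: the mover loses at a terminal position; elsewhere, the mover wins exactly when some move hands the opponent an L position.
n=0: no move → L
n=1: reaches L-position 0 → W
n=2: reaches L-position 0 → W
n=3: reaches L-position 0 → W
n=4: only reaches 2(W), 3(W), all W → L
n=5: reaches L-position 0 → W
n=6: reaches L-position 4 → W
n=7: reaches L-position 0 → W
n=8: reaches L-position 4 → W
n=9: only reaches 6(W), 8(W), all W → L
n=10: reaches L-position 9 → W
n=11: reaches L-position 0 → W
n=12: reaches L-position 9 → W
n=13: reaches L-position 0 → W
n=14: only reaches 7(W), 12(W), 13(W), all W → L
n=15: reaches L-position 14 → W
n=16: reaches L-position 14 → W
n=17: reaches L-position 0 → W
n=18: reaches L-position 9 → W
L entries with 0 ≤ n ≤ 18: n = 0, 4, 9, 14; that makes 4.

4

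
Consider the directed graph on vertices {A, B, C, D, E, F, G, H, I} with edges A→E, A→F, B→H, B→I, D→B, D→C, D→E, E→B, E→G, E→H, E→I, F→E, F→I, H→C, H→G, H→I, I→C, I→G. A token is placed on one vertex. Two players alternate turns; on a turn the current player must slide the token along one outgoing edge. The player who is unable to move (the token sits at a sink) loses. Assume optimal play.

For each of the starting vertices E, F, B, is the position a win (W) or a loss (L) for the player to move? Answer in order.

E: W, F: L, B: L

Build the W/L table. Terminal = L. A non-terminal position is W if it has a move to some L; otherwise it is L.
Every edge goes from a vertex to one that appears earlier in the order C, G, I, H, B, E, D, F, A, so processing vertices in that order labels each vertex after all of its successors.
C: no outgoing edge → L
G: no outgoing edge → L
I: can move to G, which is L ⇒ W
H: can move to G, which is L ⇒ W
B: moves to H(W), I(W); every one is W ⇒ L
E: can move to B, which is L ⇒ W
D: can move to B, which is L ⇒ W
F: moves to E(W), I(W); every one is W ⇒ L
A: can move to F, which is L ⇒ W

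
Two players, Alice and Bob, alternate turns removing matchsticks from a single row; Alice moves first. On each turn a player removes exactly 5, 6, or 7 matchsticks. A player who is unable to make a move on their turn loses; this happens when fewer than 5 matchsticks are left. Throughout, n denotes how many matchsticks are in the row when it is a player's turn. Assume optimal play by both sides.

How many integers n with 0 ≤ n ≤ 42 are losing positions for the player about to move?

Classify positions by backward induction: terminal positions (no move available) are L. From any other position, the mover wins iff some move reaches an L.
n=0: no move → L
n=1: no move → L
n=2: no move → L
n=3: no move → L
n=4: no move → L
n=5: can move to 0, which is L ⇒ W
n=6: can move to 1, which is L ⇒ W
n=7: can move to 2, which is L ⇒ W
n=8: can move to 3, which is L ⇒ W
n=9: can move to 4, which is L ⇒ W
n=10: can move to 4, which is L ⇒ W
n=11: can move to 4, which is L ⇒ W
n=12: moves to 7(W), 6(W), 5(W); every one is W ⇒ L
n=13: moves to 8(W), 7(W), 6(W); every one is W ⇒ L
n=14: moves to 9(W), 8(W), 7(W); every one is W ⇒ L
n=15: moves to 10(W), 9(W), 8(W); every one is W ⇒ L
n=16: moves to 11(W), 10(W), 9(W); every one is W ⇒ L
n=17: can move to 12, which is L ⇒ W
n=18: can move to 13, which is L ⇒ W
n=19: can move to 14, which is L ⇒ W
n=20: can move to 15, which is L ⇒ W
n=21: can move to 16, which is L ⇒ W
n=22: can move to 16, which is L ⇒ W
n=23: can move to 16, which is L ⇒ W
n=24: moves to 19(W), 18(W), 17(W); every one is W ⇒ L
n=25: moves to 20(W), 19(W), 18(W); every one is W ⇒ L
n=26: moves to 21(W), 20(W), 19(W); every one is W ⇒ L
n=27: moves to 22(W), 21(W), 20(W); every one is W ⇒ L
n=28: moves to 23(W), 22(W), 21(W); every one is W ⇒ L
n=29: can move to 24, which is L ⇒ W
n=30: can move to 25, which is L ⇒ W
n=31: can move to 26, which is L ⇒ W
n=32: can move to 27, which is L ⇒ W
n=33: can move to 28, which is L ⇒ W
n=34: can move to 28, which is L ⇒ W
n=35: can move to 28, which is L ⇒ W
n=36: moves to 31(W), 30(W), 29(W); every one is W ⇒ L
n=37: moves to 32(W), 31(W), 30(W); every one is W ⇒ L
n=38: moves to 33(W), 32(W), 31(W); every one is W ⇒ L
n=39: moves to 34(W), 33(W), 32(W); every one is W ⇒ L
n=40: moves to 35(W), 34(W), 33(W); every one is W ⇒ L
n=41: can move to 36, which is L ⇒ W
n=42: can move to 37, which is L ⇒ W
L entries with 0 ≤ n ≤ 42: n = 0, 1, 2, 3, 4, 12, 13, 14, 15, 16, 24, 25, 26, 27, 28, 36, 37, 38, 39, 40; that makes 20.

20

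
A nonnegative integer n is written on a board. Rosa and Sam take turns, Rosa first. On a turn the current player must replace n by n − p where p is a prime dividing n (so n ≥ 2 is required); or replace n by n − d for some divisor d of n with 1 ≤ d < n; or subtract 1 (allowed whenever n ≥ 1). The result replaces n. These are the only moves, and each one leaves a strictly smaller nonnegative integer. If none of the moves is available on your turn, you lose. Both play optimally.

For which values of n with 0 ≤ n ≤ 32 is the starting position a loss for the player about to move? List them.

0, 4, 9, 14, 20, 26, 32

Classify positions by backward induction: terminal positions (no move available) are L. From any other position, the mover wins iff some move reaches an L.
n=0: no move → L
n=1: reaches L-position 0 → W
n=2: reaches L-position 0 → W
n=3: reaches L-position 0 → W
n=4: only reaches 2(W), 3(W), all W → L
n=5: reaches L-position 0 → W
n=6: reaches L-position 4 → W
n=7: reaches L-position 0 → W
n=8: reaches L-position 4 → W
n=9: only reaches 6(W), 8(W), all W → L
n=10: reaches L-position 9 → W
n=11: reaches L-position 0 → W
n=12: reaches L-position 9 → W
n=13: reaches L-position 0 → W
n=14: only reaches 7(W), 12(W), 13(W), all W → L
n=15: reaches L-position 14 → W
n=16: reaches L-position 14 → W
n=17: reaches L-position 0 → W
n=18: reaches L-position 9 → W
n=19: reaches L-position 0 → W
n=20: only reaches 10(W), 15(W), 16(W), 18(W), 19(W), all W → L
n=21: reaches L-position 14 → W
n=22: reaches L-position 20 → W
n=23: reaches L-position 0 → W
n=24: reaches L-position 20 → W
n=25: reaches L-position 20 → W
n=26: only reaches 13(W), 24(W), 25(W), all W → L
n=27: reaches L-position 26 → W
n=28: reaches L-position 14 → W
n=29: reaches L-position 0 → W
n=30: reaches L-position 20 → W
n=31: reaches L-position 0 → W
n=32: only reaches 16(W), 24(W), 28(W), 30(W), 31(W), all W → L
Reading off the rows marked L gives the requested list; there are 7 such values of n.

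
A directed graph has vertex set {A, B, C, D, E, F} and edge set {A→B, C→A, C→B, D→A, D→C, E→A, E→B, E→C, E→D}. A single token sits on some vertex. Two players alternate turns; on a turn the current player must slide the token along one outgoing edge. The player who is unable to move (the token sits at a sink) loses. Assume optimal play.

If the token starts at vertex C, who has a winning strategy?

Work bottom-up. With no move the player to move loses. Otherwise the position is W if at least one move leads to an L position for the opponent, and L if every move leads to a W.
Every edge goes from a vertex to one that appears earlier in the order F, B, A, C, D, E, so processing vertices in that order labels each vertex after all of its successors.
F: no outgoing edge → L
B: no outgoing edge → L
A: reaches L-position B → W
C: reaches L-position B → W
D: only reaches C(W), A(W), all W → L
E: reaches L-position D → W
The starting position C is W: the player to move should move to B, handing over an L position.

The first player wins.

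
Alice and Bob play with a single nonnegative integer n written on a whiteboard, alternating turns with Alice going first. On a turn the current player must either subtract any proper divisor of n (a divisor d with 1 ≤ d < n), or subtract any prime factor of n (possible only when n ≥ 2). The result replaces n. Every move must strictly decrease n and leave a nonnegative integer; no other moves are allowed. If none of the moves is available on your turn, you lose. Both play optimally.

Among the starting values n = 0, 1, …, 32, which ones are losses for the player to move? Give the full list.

Work bottom-up. With no move the player to move loses. Otherwise the position is W if at least one move leads to an L position for the opponent, and L if every move leads to a W.
n=0: no move → L
n=1: no move → L
n=2: W (go to 0, an L position)
n=3: W (go to 0, an L position)
n=4: L (options 2(W), 3(W) are all W)
n=5: W (go to 0, an L position)
n=6: W (go to 4, an L position)
n=7: W (go to 0, an L position)
n=8: W (go to 4, an L position)
n=9: L (options 6(W), 8(W) are all W)
n=10: W (go to 9, an L position)
n=11: W (go to 0, an L position)
n=12: W (go to 9, an L position)
n=13: W (go to 0, an L position)
n=14: L (options 7(W), 12(W), 13(W) are all W)
n=15: W (go to 14, an L position)
n=16: W (go to 14, an L position)
n=17: W (go to 0, an L position)
n=18: W (go to 9, an L position)
n=19: W (go to 0, an L position)
n=20: L (options 10(W), 15(W), 16(W), 18(W), 19(W) are all W)
n=21: W (go to 14, an L position)
n=22: W (go to 20, an L position)
n=23: W (go to 0, an L position)
n=24: W (go to 20, an L position)
n=25: W (go to 20, an L position)
n=26: L (options 13(W), 24(W), 25(W) are all W)
n=27: W (go to 26, an L position)
n=28: W (go to 14, an L position)
n=29: W (go to 0, an L position)
n=30: W (go to 20, an L position)
n=31: W (go to 0, an L position)
n=32: L (options 16(W), 24(W), 28(W), 30(W), 31(W) are all W)
Reading off the rows marked L gives the requested list; there are 8 such values of n.

0, 1, 4, 9, 14, 20, 26, 32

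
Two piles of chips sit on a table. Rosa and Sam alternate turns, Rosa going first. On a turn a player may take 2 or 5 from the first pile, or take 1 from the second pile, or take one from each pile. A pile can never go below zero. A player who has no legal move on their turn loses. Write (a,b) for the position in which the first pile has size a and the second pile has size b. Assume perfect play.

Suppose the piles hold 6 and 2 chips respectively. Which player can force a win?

Build the W/L table. Terminal = L. A non-terminal position is W if it has a move to some L; otherwise it is L.
No move ever increases a pile, so every position that can arise here has a ≤ 6 and b ≤ 2; it is enough to label the cells with 0 ≤ a ≤ 6 and 0 ≤ b ≤ 2.
Every move lowers a or b (never raises either), so fill the grid row by row in increasing a, and left to right within a row: each cell's successors are then already labelled.
      b=0  b=1  b=2
a=0:    L    W    L
a=1:    L    W    L
a=2:    W    W    W
a=3:    W    L    W
a=4:    L    W    W
a=5:    W    W    W
a=6:    W    L    W
Cells with no legal move (terminal, hence L): (0,0), (1,0).
The remaining L cells, each justified by listing all of its moves:
(0,2): →(0,1)(W) only, which is W, so L
(1,2): →(1,1)(W), (0,1)(W) — all W, so L
(3,1): →(1,1)(W), (3,0)(W), (2,0)(W) — all W, so L
(4,0): →(2,0)(W) only, which is W, so L
(6,1): →(4,1)(W), (1,1)(W), (6,0)(W), (5,0)(W) — all W, so L
Every other cell has at least one move into one of the L cells above, so it is W.
The starting position (6,2) is W: Rosa should move to (1,2), handing over an L position.

Rosa wins.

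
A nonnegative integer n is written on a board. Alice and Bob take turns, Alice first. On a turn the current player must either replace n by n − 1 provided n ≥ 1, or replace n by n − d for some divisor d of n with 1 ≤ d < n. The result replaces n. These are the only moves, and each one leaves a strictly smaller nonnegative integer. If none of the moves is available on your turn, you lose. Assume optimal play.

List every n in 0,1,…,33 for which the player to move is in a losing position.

Work bottom-up. With no move the player to move loses. Otherwise the position is W if at least one move leads to an L position for the opponent, and L if every move leads to a W.
n=0: no move → L
n=1: can move to 0, which is L ⇒ W
n=2: the only move is to 1(W), a W ⇒ L
n=3: can move to 2, which is L ⇒ W
n=4: can move to 2, which is L ⇒ W
n=5: the only move is to 4(W), a W ⇒ L
n=6: can move to 5, which is L ⇒ W
n=7: the only move is to 6(W), a W ⇒ L
n=8: can move to 7, which is L ⇒ W
n=9: moves to 6(W), 8(W); every one is W ⇒ L
n=10: can move to 5, which is L ⇒ W
n=11: the only move is to 10(W), a W ⇒ L
n=12: can move to 9, which is L ⇒ W
n=13: the only move is to 12(W), a W ⇒ L
n=14: can move to 7, which is L ⇒ W
n=15: moves to 10(W), 12(W), 14(W); every one is W ⇒ L
n=16: can move to 15, which is L ⇒ W
n=17: the only move is to 16(W), a W ⇒ L
n=18: can move to 9, which is L ⇒ W
n=19: the only move is to 18(W), a W ⇒ L
n=20: can move to 15, which is L ⇒ W
n=21: moves to 14(W), 18(W), 20(W); every one is W ⇒ L
n=22: can move to 11, which is L ⇒ W
n=23: the only move is to 22(W), a W ⇒ L
n=24: can move to 21, which is L ⇒ W
n=25: moves to 20(W), 24(W); every one is W ⇒ L
n=26: can move to 13, which is L ⇒ W
n=27: moves to 18(W), 24(W), 26(W); every one is W ⇒ L
n=28: can move to 21, which is L ⇒ W
n=29: the only move is to 28(W), a W ⇒ L
n=30: can move to 15, which is L ⇒ W
n=31: the only move is to 30(W), a W ⇒ L
n=32: can move to 31, which is L ⇒ W
n=33: moves to 22(W), 30(W), 32(W); every one is W ⇒ L
Reading off the rows marked L gives the requested list; there are 17 such values of n.

0, 2, 5, 7, 9, 11, 13, 15, 17, 19, 21, 23, 25, 27, 29, 31, 33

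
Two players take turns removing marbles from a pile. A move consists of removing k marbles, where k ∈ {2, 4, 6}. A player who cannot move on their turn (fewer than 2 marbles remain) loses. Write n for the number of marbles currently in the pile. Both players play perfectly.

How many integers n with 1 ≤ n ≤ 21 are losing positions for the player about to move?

Work bottom-up. With no move the player to move loses. Otherwise the position is W if at least one move leads to an L position for the opponent, and L if every move leads to a W.
n=0: no move → L
n=1: no move → L
n=2: W (go to 0, an L position)
n=3: W (go to 1, an L position)
n=4: W (go to 0, an L position)
n=5: W (go to 1, an L position)
n=6: W (go to 0, an L position)
n=7: W (go to 1, an L position)
n=8: L (options 6(W), 4(W), 2(W) are all W)
n=9: L (options 7(W), 5(W), 3(W) are all W)
n=10: W (go to 8, an L position)
n=11: W (go to 9, an L position)
n=12: W (go to 8, an L position)
n=13: W (go to 9, an L position)
n=14: W (go to 8, an L position)
n=15: W (go to 9, an L position)
n=16: L (options 14(W), 12(W), 10(W) are all W)
n=17: L (options 15(W), 13(W), 11(W) are all W)
n=18: W (go to 16, an L position)
n=19: W (go to 17, an L position)
n=20: W (go to 16, an L position)
n=21: W (go to 17, an L position)
L entries with 1 ≤ n ≤ 21 (n=0 is outside the asked range and is not counted): n = 1, 8, 9, 16, 17; that makes 5.

5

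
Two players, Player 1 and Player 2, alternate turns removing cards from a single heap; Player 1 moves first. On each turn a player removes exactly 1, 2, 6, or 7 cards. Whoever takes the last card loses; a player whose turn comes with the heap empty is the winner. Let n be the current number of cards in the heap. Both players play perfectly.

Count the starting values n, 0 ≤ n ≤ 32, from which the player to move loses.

8

Classify positions by backward induction: terminal positions (no move available) are W. From any other position, the mover wins iff some move reaches an L.
n=0: no move; the opponent has just taken the last card and therefore loses → W
n=1: only reaches 0(W), which is W → L
n=2: reaches L-position 1 → W
n=3: reaches L-position 1 → W
n=4: only reaches 3(W), 2(W), all W → L
n=5: reaches L-position 4 → W
n=6: reaches L-position 4 → W
n=7: reaches L-position 1 → W
n=8: reaches L-position 1 → W
n=9: only reaches 8(W), 7(W), 3(W), 2(W), all W → L
n=10: reaches L-position 9 → W
n=11: reaches L-position 9 → W
n=12: only reaches 11(W), 10(W), 6(W), 5(W), all W → L
n=13: reaches L-position 12 → W
n=14: reaches L-position 12 → W
n=15: reaches L-position 9 → W
n=16: reaches L-position 9 → W
n=17: only reaches 16(W), 15(W), 11(W), 10(W), all W → L
n=18: reaches L-position 17 → W
n=19: reaches L-position 17 → W
n=20: only reaches 19(W), 18(W), 14(W), 13(W), all W → L
n=21: reaches L-position 20 → W
n=22: reaches L-position 20 → W
n=23: reaches L-position 17 → W
n=24: reaches L-position 17 → W
n=25: only reaches 24(W), 23(W), 19(W), 18(W), all W → L
n=26: reaches L-position 25 → W
n=27: reaches L-position 25 → W
n=28: only reaches 27(W), 26(W), 22(W), 21(W), all W → L
n=29: reaches L-position 28 → W
n=30: reaches L-position 28 → W
n=31: reaches L-position 25 → W
n=32: reaches L-position 25 → W
L entries with 0 ≤ n ≤ 32: n = 1, 4, 9, 12, 17, 20, 25, 28; that makes 8.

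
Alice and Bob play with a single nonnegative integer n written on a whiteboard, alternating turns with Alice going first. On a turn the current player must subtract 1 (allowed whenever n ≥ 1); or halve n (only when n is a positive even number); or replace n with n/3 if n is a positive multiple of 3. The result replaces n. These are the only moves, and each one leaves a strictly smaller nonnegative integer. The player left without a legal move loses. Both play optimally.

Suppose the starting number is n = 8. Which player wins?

Compute win/loss labels from the base case upward. A position with no move is L. Any other position is W if it can reach an L in one move, else L.
n=0: no move → L
n=1: W (go to 0, an L position)
n=2: L (sole option 1(W) is W)
n=3: W (go to 2, an L position)
n=4: W (go to 2, an L position)
n=5: L (sole option 4(W) is W)
n=6: W (go to 2, an L position)
n=7: L (sole option 6(W) is W)
n=8: W (go to 7, an L position)
The starting position 8 is W: Alice should move to 7, handing over an L position.

Alice wins.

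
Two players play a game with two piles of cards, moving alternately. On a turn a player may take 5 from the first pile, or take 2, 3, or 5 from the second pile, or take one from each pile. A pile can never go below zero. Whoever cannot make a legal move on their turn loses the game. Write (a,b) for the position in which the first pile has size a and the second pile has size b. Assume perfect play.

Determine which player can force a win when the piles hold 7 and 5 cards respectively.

Use the standard recursion: the mover loses at a terminal position; elsewhere, the mover wins exactly when some move hands the opponent an L position.
No move ever increases a pile, so every position that can arise here has a ≤ 7 and b ≤ 5; it is enough to label the cells with 0 ≤ a ≤ 7 and 0 ≤ b ≤ 5.
Every move lowers a or b (never raises either), so fill the grid row by row in increasing a, and left to right within a row: each cell's successors are then already labelled.
      b=0  b=1  b=2  b=3  b=4  b=5
a=0:    L    L    W    W    W    W
a=1:    L    W    W    W    L    W
a=2:    L    W    W    W    L    W
a=3:    L    W    W    W    L    W
a=4:    L    W    W    W    L    W
a=5:    W    W    L    L    W    W
a=6:    W    L    L    W    W    W
a=7:    W    L    W    W    W    L
Cells with no legal move (terminal, hence L): (0,0), (0,1), (1,0), (2,0), (3,0), (4,0).
The remaining L cells, each justified by listing all of its moves:
(1,4): →(1,2)(W), (1,1)(W), (0,3)(W) — all W, so L
(2,4): →(2,2)(W), (2,1)(W), (1,3)(W) — all W, so L
(3,4): →(3,2)(W), (3,1)(W), (2,3)(W) — all W, so L
(4,4): →(4,2)(W), (4,1)(W), (3,3)(W) — all W, so L
(5,2): →(0,2)(W), (5,0)(W), (4,1)(W) — all W, so L
(5,3): →(0,3)(W), (5,1)(W), (5,0)(W), (4,2)(W) — all W, so L
(6,1): →(1,1)(W), (5,0)(W) — all W, so L
(6,2): →(1,2)(W), (6,0)(W), (5,1)(W) — all W, so L
(7,1): →(2,1)(W), (6,0)(W) — all W, so L
(7,5): →(2,5)(W), (7,3)(W), (7,2)(W), (7,0)(W), (6,4)(W) — all W, so L
Every other cell has at least one move into one of the L cells above, so it is W.
Every move from (7,5) reaches a W position, so the mover loses.

The second player wins.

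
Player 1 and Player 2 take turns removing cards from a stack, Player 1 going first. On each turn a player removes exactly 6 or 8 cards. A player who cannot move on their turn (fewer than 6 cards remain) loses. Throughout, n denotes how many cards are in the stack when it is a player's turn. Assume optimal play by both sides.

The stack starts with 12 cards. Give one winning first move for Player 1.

Positions with no move are L. A position that does have a move is losing for the player to move precisely when every available move leads to a winning position for the opponent. Fill in the labels:
n=0: no move → L
n=1: no move → L
n=2: no move → L
n=3: no move → L
n=4: no move → L
n=5: no move → L
n=6: W (go to 0, an L position)
n=7: W (go to 1, an L position)
n=8: W (go to 2, an L position)
n=9: W (go to 3, an L position)
n=10: W (go to 4, an L position)
n=11: W (go to 5, an L position)
n=12: W (go to 4, an L position)
From 12, the L positions reachable in one move are: 4.

Remove 8, leaving 4.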